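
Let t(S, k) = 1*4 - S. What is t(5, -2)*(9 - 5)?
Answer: -4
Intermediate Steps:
t(S, k) = 4 - S
t(5, -2)*(9 - 5) = (4 - 1*5)*(9 - 5) = (4 - 5)*4 = -1*4 = -4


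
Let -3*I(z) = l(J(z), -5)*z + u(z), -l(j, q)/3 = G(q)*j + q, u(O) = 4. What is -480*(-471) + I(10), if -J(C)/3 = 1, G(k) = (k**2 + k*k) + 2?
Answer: 673406/3 ≈ 2.2447e+5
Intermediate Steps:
G(k) = 2 + 2*k**2 (G(k) = (k**2 + k**2) + 2 = 2*k**2 + 2 = 2 + 2*k**2)
J(C) = -3 (J(C) = -3*1 = -3)
l(j, q) = -3*q - 3*j*(2 + 2*q**2) (l(j, q) = -3*((2 + 2*q**2)*j + q) = -3*(j*(2 + 2*q**2) + q) = -3*(q + j*(2 + 2*q**2)) = -3*q - 3*j*(2 + 2*q**2))
I(z) = -4/3 - 161*z (I(z) = -((-3*(-5) - 6*(-3)*(1 + (-5)**2))*z + 4)/3 = -((15 - 6*(-3)*(1 + 25))*z + 4)/3 = -((15 - 6*(-3)*26)*z + 4)/3 = -((15 + 468)*z + 4)/3 = -(483*z + 4)/3 = -(4 + 483*z)/3 = -4/3 - 161*z)
-480*(-471) + I(10) = -480*(-471) + (-4/3 - 161*10) = 226080 + (-4/3 - 1610) = 226080 - 4834/3 = 673406/3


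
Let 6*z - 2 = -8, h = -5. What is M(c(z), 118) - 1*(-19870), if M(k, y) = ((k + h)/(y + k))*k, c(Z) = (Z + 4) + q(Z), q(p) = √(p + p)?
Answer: (-2404262*I + 19871*√2)/(√2 - 121*I) ≈ 19870.0 + 0.012459*I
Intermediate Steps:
q(p) = √2*√p (q(p) = √(2*p) = √2*√p)
z = -1 (z = ⅓ + (⅙)*(-8) = ⅓ - 4/3 = -1)
c(Z) = 4 + Z + √2*√Z (c(Z) = (Z + 4) + √2*√Z = (4 + Z) + √2*√Z = 4 + Z + √2*√Z)
M(k, y) = k*(-5 + k)/(k + y) (M(k, y) = ((k - 5)/(y + k))*k = ((-5 + k)/(k + y))*k = k*(-5 + k)/(k + y))
M(c(z), 118) - 1*(-19870) = (4 - 1 + √2*√(-1))*(-5 + (4 - 1 + √2*√(-1)))/((4 - 1 + √2*√(-1)) + 118) - 1*(-19870) = (4 - 1 + √2*I)*(-5 + (4 - 1 + √2*I))/((4 - 1 + √2*I) + 118) + 19870 = (4 - 1 + I*√2)*(-5 + (4 - 1 + I*√2))/((4 - 1 + I*√2) + 118) + 19870 = (3 + I*√2)*(-5 + (3 + I*√2))/((3 + I*√2) + 118) + 19870 = (3 + I*√2)*(-2 + I*√2)/(121 + I*√2) + 19870 = (-2 + I*√2)*(3 + I*√2)/(121 + I*√2) + 19870 = 19870 + (-2 + I*√2)*(3 + I*√2)/(121 + I*√2)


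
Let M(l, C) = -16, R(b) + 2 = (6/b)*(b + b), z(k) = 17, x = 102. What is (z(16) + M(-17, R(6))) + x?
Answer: 103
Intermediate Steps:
R(b) = 10 (R(b) = -2 + (6/b)*(b + b) = -2 + (6/b)*(2*b) = -2 + 12 = 10)
(z(16) + M(-17, R(6))) + x = (17 - 16) + 102 = 1 + 102 = 103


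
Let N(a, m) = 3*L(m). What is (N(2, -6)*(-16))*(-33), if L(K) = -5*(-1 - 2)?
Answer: 23760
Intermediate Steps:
L(K) = 15 (L(K) = -5*(-3) = 15)
N(a, m) = 45 (N(a, m) = 3*15 = 45)
(N(2, -6)*(-16))*(-33) = (45*(-16))*(-33) = -720*(-33) = 23760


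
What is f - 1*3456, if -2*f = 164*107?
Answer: -12230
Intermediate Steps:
f = -8774 (f = -82*107 = -½*17548 = -8774)
f - 1*3456 = -8774 - 1*3456 = -8774 - 3456 = -12230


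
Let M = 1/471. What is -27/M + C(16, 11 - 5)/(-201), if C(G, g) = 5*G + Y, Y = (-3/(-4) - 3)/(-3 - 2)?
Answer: -51123949/4020 ≈ -12717.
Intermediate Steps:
M = 1/471 ≈ 0.0021231
Y = 9/20 (Y = (-3*(-¼) - 3)/(-5) = (¾ - 3)*(-⅕) = -9/4*(-⅕) = 9/20 ≈ 0.45000)
C(G, g) = 9/20 + 5*G (C(G, g) = 5*G + 9/20 = 9/20 + 5*G)
-27/M + C(16, 11 - 5)/(-201) = -27/1/471 + (9/20 + 5*16)/(-201) = -27*471 + (9/20 + 80)*(-1/201) = -12717 + (1609/20)*(-1/201) = -12717 - 1609/4020 = -51123949/4020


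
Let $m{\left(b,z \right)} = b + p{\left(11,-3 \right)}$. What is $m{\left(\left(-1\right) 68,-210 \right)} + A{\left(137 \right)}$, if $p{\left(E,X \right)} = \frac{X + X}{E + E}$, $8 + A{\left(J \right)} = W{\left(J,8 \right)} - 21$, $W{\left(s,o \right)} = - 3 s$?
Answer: $- \frac{5591}{11} \approx -508.27$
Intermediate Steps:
$A{\left(J \right)} = -29 - 3 J$ ($A{\left(J \right)} = -8 - \left(21 + 3 J\right) = -29 - 3 J$)
$p{\left(E,X \right)} = \frac{X}{E}$ ($p{\left(E,X \right)} = \frac{2 X}{2 E} = 2 X \frac{1}{2 E} = \frac{X}{E}$)
$m{\left(b,z \right)} = - \frac{3}{11} + b$ ($m{\left(b,z \right)} = b - \frac{3}{11} = - \frac{3}{11} + b$)
$m{\left(\left(-1\right) 68,-210 \right)} + A{\left(137 \right)} = \left(- \frac{3}{11} - 68\right) - 440 = - \frac{751}{11} - 440 = - \frac{5591}{11}$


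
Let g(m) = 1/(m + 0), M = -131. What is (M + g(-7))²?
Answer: 842724/49 ≈ 17198.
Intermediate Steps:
g(m) = 1/m
(M + g(-7))² = (-131 + 1/(-7))² = (-131 - ⅐)² = (-918/7)² = 842724/49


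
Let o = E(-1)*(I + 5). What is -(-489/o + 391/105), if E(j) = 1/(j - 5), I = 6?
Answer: -312371/1155 ≈ -270.45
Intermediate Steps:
E(j) = 1/(-5 + j)
o = -11/6 (o = (6 + 5)/(-5 - 1) = 11/(-6) = -⅙*11 = -11/6 ≈ -1.8333)
-(-489/o + 391/105) = -(-489/(-11/6) + 391/105) = -(-489*(-6/11) + 391*(1/105)) = -(2934/11 + 391/105) = -1*312371/1155 = -312371/1155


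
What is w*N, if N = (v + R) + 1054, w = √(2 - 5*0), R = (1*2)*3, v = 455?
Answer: 1515*√2 ≈ 2142.5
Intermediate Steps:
R = 6 (R = 2*3 = 6)
w = √2 (w = √(2 + 0) = √2 ≈ 1.4142)
N = 1515 (N = (455 + 6) + 1054 = 461 + 1054 = 1515)
w*N = √2*1515 = 1515*√2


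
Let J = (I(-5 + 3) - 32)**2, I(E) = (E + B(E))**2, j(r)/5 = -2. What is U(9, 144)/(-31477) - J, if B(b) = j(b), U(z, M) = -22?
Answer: -394847466/31477 ≈ -12544.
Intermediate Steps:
j(r) = -10 (j(r) = 5*(-2) = -10)
B(b) = -10
I(E) = (-10 + E)**2 (I(E) = (E - 10)**2 = (-10 + E)**2)
J = 12544 (J = ((-10 + (-5 + 3))**2 - 32)**2 = ((-10 - 2)**2 - 32)**2 = ((-12)**2 - 32)**2 = (144 - 32)**2 = 112**2 = 12544)
U(9, 144)/(-31477) - J = -22/(-31477) - 1*12544 = -22*(-1/31477) - 12544 = 22/31477 - 12544 = -394847466/31477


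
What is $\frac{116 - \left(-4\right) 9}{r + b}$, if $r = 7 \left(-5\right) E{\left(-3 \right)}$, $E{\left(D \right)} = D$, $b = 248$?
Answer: $\frac{152}{353} \approx 0.43059$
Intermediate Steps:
$r = 105$ ($r = 7 \left(-5\right) \left(-3\right) = \left(-35\right) \left(-3\right) = 105$)
$\frac{116 - \left(-4\right) 9}{r + b} = \frac{116 - \left(-4\right) 9}{105 + 248} = \frac{116 - -36}{353} = \left(116 + 36\right) \frac{1}{353} = 152 \cdot \frac{1}{353} = \frac{152}{353}$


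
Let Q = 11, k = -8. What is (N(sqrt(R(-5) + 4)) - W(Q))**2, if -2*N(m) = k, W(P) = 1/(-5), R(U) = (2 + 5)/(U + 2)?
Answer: 441/25 ≈ 17.640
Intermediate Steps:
R(U) = 7/(2 + U)
W(P) = -1/5
N(m) = 4 (N(m) = -1/2*(-8) = 4)
(N(sqrt(R(-5) + 4)) - W(Q))**2 = (4 - 1*(-1/5))**2 = (4 + 1/5)**2 = (21/5)**2 = 441/25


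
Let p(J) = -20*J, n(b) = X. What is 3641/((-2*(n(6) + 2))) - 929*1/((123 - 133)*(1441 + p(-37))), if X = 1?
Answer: -6617053/10905 ≈ -606.79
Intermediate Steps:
n(b) = 1
3641/((-2*(n(6) + 2))) - 929*1/((123 - 133)*(1441 + p(-37))) = 3641/((-2*(1 + 2))) - 929*1/((123 - 133)*(1441 - 20*(-37))) = 3641/((-2*3)) - 929*(-1/(10*(1441 + 740))) = 3641/(-6) - 929/(2181*(-10)) = 3641*(-⅙) - 929/(-21810) = -3641/6 - 929*(-1/21810) = -3641/6 + 929/21810 = -6617053/10905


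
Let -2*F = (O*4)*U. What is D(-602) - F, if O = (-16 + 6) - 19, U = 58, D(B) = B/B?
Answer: -3363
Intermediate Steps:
D(B) = 1
O = -29 (O = -10 - 19 = -29)
F = 3364 (F = -(-29*4)*58/2 = -(-58)*58 = -½*(-6728) = 3364)
D(-602) - F = 1 - 1*3364 = 1 - 3364 = -3363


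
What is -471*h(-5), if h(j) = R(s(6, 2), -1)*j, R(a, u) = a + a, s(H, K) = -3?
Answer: -14130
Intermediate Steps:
R(a, u) = 2*a
h(j) = -6*j (h(j) = (2*(-3))*j = -6*j)
-471*h(-5) = -(-2826)*(-5) = -471*30 = -14130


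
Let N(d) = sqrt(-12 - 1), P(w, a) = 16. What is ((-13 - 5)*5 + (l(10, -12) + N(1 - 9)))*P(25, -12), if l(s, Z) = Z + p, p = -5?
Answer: -1712 + 16*I*sqrt(13) ≈ -1712.0 + 57.689*I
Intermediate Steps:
l(s, Z) = -5 + Z (l(s, Z) = Z - 5 = -5 + Z)
N(d) = I*sqrt(13) (N(d) = sqrt(-13) = I*sqrt(13))
((-13 - 5)*5 + (l(10, -12) + N(1 - 9)))*P(25, -12) = ((-13 - 5)*5 + ((-5 - 12) + I*sqrt(13)))*16 = (-18*5 + (-17 + I*sqrt(13)))*16 = (-90 + (-17 + I*sqrt(13)))*16 = (-107 + I*sqrt(13))*16 = -1712 + 16*I*sqrt(13)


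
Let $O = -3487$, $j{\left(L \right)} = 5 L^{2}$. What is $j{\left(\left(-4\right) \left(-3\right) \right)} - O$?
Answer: $4207$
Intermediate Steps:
$j{\left(\left(-4\right) \left(-3\right) \right)} - O = 5 \left(\left(-4\right) \left(-3\right)\right)^{2} - -3487 = 5 \cdot 12^{2} + 3487 = 5 \cdot 144 + 3487 = 720 + 3487 = 4207$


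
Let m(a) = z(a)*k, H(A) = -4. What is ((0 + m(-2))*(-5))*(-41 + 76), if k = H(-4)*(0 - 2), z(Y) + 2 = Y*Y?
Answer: -2800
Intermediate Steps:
z(Y) = -2 + Y² (z(Y) = -2 + Y*Y = -2 + Y²)
k = 8 (k = -4*(0 - 2) = -4*(-2) = 8)
m(a) = -16 + 8*a² (m(a) = (-2 + a²)*8 = -16 + 8*a²)
((0 + m(-2))*(-5))*(-41 + 76) = ((0 + (-16 + 8*(-2)²))*(-5))*(-41 + 76) = ((0 + (-16 + 8*4))*(-5))*35 = ((0 + (-16 + 32))*(-5))*35 = ((0 + 16)*(-5))*35 = (16*(-5))*35 = -80*35 = -2800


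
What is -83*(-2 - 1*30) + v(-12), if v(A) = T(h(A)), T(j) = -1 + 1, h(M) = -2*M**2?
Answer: 2656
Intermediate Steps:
T(j) = 0
v(A) = 0
-83*(-2 - 1*30) + v(-12) = -83*(-2 - 1*30) + 0 = -83*(-2 - 30) + 0 = -83*(-32) + 0 = 2656 + 0 = 2656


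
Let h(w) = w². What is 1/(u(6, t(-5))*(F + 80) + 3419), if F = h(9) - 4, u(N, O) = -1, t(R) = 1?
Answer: 1/3262 ≈ 0.00030656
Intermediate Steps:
F = 77 (F = 9² - 4 = 81 - 4 = 77)
1/(u(6, t(-5))*(F + 80) + 3419) = 1/(-(77 + 80) + 3419) = 1/(-1*157 + 3419) = 1/(-157 + 3419) = 1/3262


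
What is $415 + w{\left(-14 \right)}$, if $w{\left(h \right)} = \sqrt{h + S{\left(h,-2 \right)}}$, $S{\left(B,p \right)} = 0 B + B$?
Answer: $415 + 2 i \sqrt{7} \approx 415.0 + 5.2915 i$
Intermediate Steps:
$S{\left(B,p \right)} = B$ ($S{\left(B,p \right)} = 0 + B = B$)
$w{\left(h \right)} = \sqrt{2} \sqrt{h}$ ($w{\left(h \right)} = \sqrt{h + h} = \sqrt{2 h} = \sqrt{2} \sqrt{h}$)
$415 + w{\left(-14 \right)} = 415 + \sqrt{2} \sqrt{-14} = 415 + \sqrt{2} i \sqrt{14} = 415 + 2 i \sqrt{7}$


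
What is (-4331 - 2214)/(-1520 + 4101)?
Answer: -6545/2581 ≈ -2.5358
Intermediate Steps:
(-4331 - 2214)/(-1520 + 4101) = -6545/2581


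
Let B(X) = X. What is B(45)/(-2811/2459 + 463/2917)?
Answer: -64556127/1412234 ≈ -45.712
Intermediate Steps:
B(45)/(-2811/2459 + 463/2917) = 45/(-2811/2459 + 463/2917) = 45/(-7061170/7172903) = 45*(-7172903/7061170) = -64556127/1412234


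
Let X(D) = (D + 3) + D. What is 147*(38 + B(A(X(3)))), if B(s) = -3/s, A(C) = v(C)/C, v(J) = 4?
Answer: 18375/4 ≈ 4593.8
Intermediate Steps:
X(D) = 3 + 2*D (X(D) = (3 + D) + D = 3 + 2*D)
A(C) = 4/C
147*(38 + B(A(X(3)))) = 147*(38 - 3/(4/(3 + 2*3))) = 147*(38 - 3/(4/(3 + 6))) = 147*(38 - 3/(4/9)) = 147*(38 - 3/(4*(1/9))) = 147*(38 - 3/4/9) = 147*(38 - 3*9/4) = 147*(38 - 27/4) = 147*(125/4) = 18375/4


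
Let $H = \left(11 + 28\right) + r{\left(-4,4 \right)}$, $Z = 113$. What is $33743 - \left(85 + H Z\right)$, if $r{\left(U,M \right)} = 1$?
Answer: $29138$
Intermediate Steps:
$H = 40$ ($H = \left(11 + 28\right) + 1 = 39 + 1 = 40$)
$33743 - \left(85 + H Z\right) = 33743 - \left(85 + 40 \cdot 113\right) = 33743 - \left(85 + 4520\right) = 33743 - 4605 = 29138$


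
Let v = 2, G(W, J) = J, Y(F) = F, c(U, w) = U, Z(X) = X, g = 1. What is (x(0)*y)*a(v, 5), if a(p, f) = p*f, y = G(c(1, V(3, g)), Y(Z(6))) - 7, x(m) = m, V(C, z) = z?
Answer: 0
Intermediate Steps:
y = -1 (y = 6 - 7 = -1)
a(p, f) = f*p
(x(0)*y)*a(v, 5) = (0*(-1))*(5*2) = 0*10 = 0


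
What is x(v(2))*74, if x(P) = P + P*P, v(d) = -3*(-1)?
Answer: 888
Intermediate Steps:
v(d) = 3
x(P) = P + P²
x(v(2))*74 = (3*(1 + 3))*74 = (3*4)*74 = 12*74 = 888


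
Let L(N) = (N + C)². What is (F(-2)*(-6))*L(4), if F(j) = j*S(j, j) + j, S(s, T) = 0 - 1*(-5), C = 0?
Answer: 1152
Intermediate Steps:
L(N) = N² (L(N) = (N + 0)² = N²)
S(s, T) = 5 (S(s, T) = 0 + 5 = 5)
F(j) = 6*j (F(j) = j*5 + j = 5*j + j = 6*j)
(F(-2)*(-6))*L(4) = ((6*(-2))*(-6))*4² = -12*(-6)*16 = 72*16 = 1152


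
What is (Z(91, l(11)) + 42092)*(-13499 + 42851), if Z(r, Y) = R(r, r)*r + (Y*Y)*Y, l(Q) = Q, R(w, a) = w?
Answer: 1517615808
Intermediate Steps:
Z(r, Y) = Y³ + r² (Z(r, Y) = r*r + (Y*Y)*Y = r² + Y²*Y = r² + Y³ = Y³ + r²)
(Z(91, l(11)) + 42092)*(-13499 + 42851) = ((11³ + 91²) + 42092)*(-13499 + 42851) = ((1331 + 8281) + 42092)*29352 = (9612 + 42092)*29352 = 51704*29352 = 1517615808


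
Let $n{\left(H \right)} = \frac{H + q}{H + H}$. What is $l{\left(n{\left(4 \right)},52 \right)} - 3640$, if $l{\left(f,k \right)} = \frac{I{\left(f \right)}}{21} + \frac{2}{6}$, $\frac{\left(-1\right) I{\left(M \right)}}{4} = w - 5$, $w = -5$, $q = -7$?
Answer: $- \frac{76393}{21} \approx -3637.8$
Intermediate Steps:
$n{\left(H \right)} = \frac{-7 + H}{2 H}$ ($n{\left(H \right)} = \frac{H - 7}{H + H} = \frac{-7 + H}{2 H}$)
$I{\left(M \right)} = 40$ ($I{\left(M \right)} = - 4 \left(-5 - 5\right) = \left(-4\right) \left(-10\right) = 40$)
$l{\left(f,k \right)} = \frac{47}{21}$ ($l{\left(f,k \right)} = \frac{40}{21} + \frac{2}{6} = 40 \cdot \frac{1}{21} + 2 \cdot \frac{1}{6} = \frac{40}{21} + \frac{1}{3} = \frac{47}{21}$)
$l{\left(n{\left(4 \right)},52 \right)} - 3640 = \frac{47}{21} - 3640 = - \frac{76393}{21}$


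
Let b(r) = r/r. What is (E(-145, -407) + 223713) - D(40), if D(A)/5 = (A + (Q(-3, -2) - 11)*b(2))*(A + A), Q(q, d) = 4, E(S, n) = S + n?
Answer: 209961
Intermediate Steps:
b(r) = 1
D(A) = 10*A*(-7 + A) (D(A) = 5*((A + (4 - 11)*1)*(A + A)) = 5*((A - 7*1)*(2*A)) = 5*((A - 7)*(2*A)) = 5*((-7 + A)*(2*A)) = 5*(2*A*(-7 + A)) = 10*A*(-7 + A))
(E(-145, -407) + 223713) - D(40) = ((-145 - 407) + 223713) - 10*40*(-7 + 40) = (-552 + 223713) - 10*40*33 = 223161 - 1*13200 = 223161 - 13200 = 209961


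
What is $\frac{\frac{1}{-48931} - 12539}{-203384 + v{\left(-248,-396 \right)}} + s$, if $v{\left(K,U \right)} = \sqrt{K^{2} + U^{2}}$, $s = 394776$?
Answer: $\frac{16646576886081657397}{42167138545367} + \frac{102257635 \sqrt{13645}}{84334277090734} \approx 3.9478 \cdot 10^{5}$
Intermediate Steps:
$\frac{\frac{1}{-48931} - 12539}{-203384 + v{\left(-248,-396 \right)}} + s = \frac{\frac{1}{-48931} - 12539}{-203384 + \sqrt{\left(-248\right)^{2} + \left(-396\right)^{2}}} + 394776 = \frac{- \frac{1}{48931} - 12539}{-203384 + \sqrt{61504 + 156816}} + 394776 = - \frac{613545810}{48931 \left(-203384 + \sqrt{218320}\right)} + 394776 = - \frac{613545810}{48931 \left(-203384 + 4 \sqrt{13645}\right)} + 394776 = 394776 - \frac{613545810}{48931 \left(-203384 + 4 \sqrt{13645}\right)}$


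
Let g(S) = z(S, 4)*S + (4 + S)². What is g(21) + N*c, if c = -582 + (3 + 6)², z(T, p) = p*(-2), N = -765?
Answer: 383722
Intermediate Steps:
z(T, p) = -2*p
g(S) = (4 + S)² - 8*S (g(S) = (-2*4)*S + (4 + S)² = -8*S + (4 + S)² = (4 + S)² - 8*S)
c = -501 (c = -582 + 9² = -582 + 81 = -501)
g(21) + N*c = (16 + 21²) - 765*(-501) = (16 + 441) + 383265 = 457 + 383265 = 383722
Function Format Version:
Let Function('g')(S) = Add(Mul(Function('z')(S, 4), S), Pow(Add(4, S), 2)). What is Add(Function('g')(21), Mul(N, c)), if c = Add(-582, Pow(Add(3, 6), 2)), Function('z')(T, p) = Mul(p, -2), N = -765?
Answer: 383722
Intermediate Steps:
Function('z')(T, p) = Mul(-2, p)
Function('g')(S) = Add(Pow(Add(4, S), 2), Mul(-8, S)) (Function('g')(S) = Add(Mul(Mul(-2, 4), S), Pow(Add(4, S), 2)) = Add(Mul(-8, S), Pow(Add(4, S), 2)) = Add(Pow(Add(4, S), 2), Mul(-8, S)))
c = -501 (c = Add(-582, Pow(9, 2)) = Add(-582, 81) = -501)
Add(Function('g')(21), Mul(N, c)) = Add(Add(16, Pow(21, 2)), Mul(-765, -501)) = Add(Add(16, 441), 383265) = Add(457, 383265) = 383722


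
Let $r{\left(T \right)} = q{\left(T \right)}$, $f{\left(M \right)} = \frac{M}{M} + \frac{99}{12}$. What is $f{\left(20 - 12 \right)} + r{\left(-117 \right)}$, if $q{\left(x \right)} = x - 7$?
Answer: $- \frac{459}{4} \approx -114.75$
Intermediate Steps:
$q{\left(x \right)} = -7 + x$ ($q{\left(x \right)} = x - 7 = -7 + x$)
$f{\left(M \right)} = \frac{37}{4}$ ($f{\left(M \right)} = 1 + 99 \cdot \frac{1}{12} = 1 + \frac{33}{4} = \frac{37}{4}$)
$r{\left(T \right)} = -7 + T$
$f{\left(20 - 12 \right)} + r{\left(-117 \right)} = \frac{37}{4} - 124 = - \frac{459}{4}$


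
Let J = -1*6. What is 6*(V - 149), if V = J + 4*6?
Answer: -786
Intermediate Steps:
J = -6
V = 18 (V = -6 + 4*6 = -6 + 24 = 18)
6*(V - 149) = 6*(18 - 149) = 6*(-131) = -786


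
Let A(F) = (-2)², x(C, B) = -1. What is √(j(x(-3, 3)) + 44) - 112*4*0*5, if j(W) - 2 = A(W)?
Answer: 5*√2 ≈ 7.0711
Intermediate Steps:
A(F) = 4
j(W) = 6 (j(W) = 2 + 4 = 6)
√(j(x(-3, 3)) + 44) - 112*4*0*5 = √(6 + 44) - 112*4*0*5 = √50 - 0*5 = 5*√2 - 112*0 = 5*√2 + 0 = 5*√2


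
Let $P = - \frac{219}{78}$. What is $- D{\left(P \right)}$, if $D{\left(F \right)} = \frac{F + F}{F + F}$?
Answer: $-1$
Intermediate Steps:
$P = - \frac{73}{26}$ ($P = \left(-219\right) \frac{1}{78} = - \frac{73}{26} \approx -2.8077$)
$D{\left(F \right)} = 1$ ($D{\left(F \right)} = \frac{2 F}{2 F} = 2 F \frac{1}{2 F} = 1$)
$- D{\left(P \right)} = \left(-1\right) 1 = -1$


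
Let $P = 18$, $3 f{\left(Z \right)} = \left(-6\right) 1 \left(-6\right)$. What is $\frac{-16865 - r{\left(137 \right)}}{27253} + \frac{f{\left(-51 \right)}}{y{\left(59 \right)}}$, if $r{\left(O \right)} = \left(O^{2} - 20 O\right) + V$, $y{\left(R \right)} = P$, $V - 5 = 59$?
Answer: $- \frac{44368}{81759} \approx -0.54267$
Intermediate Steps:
$V = 64$ ($V = 5 + 59 = 64$)
$f{\left(Z \right)} = 12$ ($f{\left(Z \right)} = \frac{\left(-6\right) 1 \left(-6\right)}{3} = \frac{\left(-6\right) \left(-6\right)}{3} = \frac{1}{3} \cdot 36 = 12$)
$y{\left(R \right)} = 18$
$r{\left(O \right)} = 64 + O^{2} - 20 O$ ($r{\left(O \right)} = \left(O^{2} - 20 O\right) + 64 = 64 + O^{2} - 20 O$)
$\frac{-16865 - r{\left(137 \right)}}{27253} + \frac{f{\left(-51 \right)}}{y{\left(59 \right)}} = \frac{-16865 - \left(64 + 137^{2} - 2740\right)}{27253} + \frac{12}{18} = \left(-16865 - \left(64 + 18769 - 2740\right)\right) \frac{1}{27253} + 12 \cdot \frac{1}{18} = \left(-16865 - 16093\right) \frac{1}{27253} + \frac{2}{3} = \left(-32958\right) \frac{1}{27253} + \frac{2}{3} = - \frac{32958}{27253} + \frac{2}{3} = - \frac{44368}{81759}$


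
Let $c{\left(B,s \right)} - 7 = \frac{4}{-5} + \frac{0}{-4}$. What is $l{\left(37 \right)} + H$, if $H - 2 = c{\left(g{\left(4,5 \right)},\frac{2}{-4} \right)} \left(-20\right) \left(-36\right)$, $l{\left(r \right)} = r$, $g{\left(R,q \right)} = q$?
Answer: $4503$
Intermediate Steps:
$c{\left(B,s \right)} = \frac{31}{5}$ ($c{\left(B,s \right)} = 7 + \left(\frac{4}{-5} + \frac{0}{-4}\right) = 7 + \left(4 \left(- \frac{1}{5}\right) + 0 \left(- \frac{1}{4}\right)\right) = 7 + \left(- \frac{4}{5} + 0\right) = 7 - \frac{4}{5} = \frac{31}{5}$)
$H = 4466$ ($H = 2 + \frac{31}{5} \left(-20\right) \left(-36\right) = 2 - -4464 = 2 + 4464 = 4466$)
$l{\left(37 \right)} + H = 37 + 4466 = 4503$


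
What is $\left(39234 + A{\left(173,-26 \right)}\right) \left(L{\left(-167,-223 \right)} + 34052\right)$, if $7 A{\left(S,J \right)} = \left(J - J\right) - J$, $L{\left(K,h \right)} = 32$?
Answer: $\frac{9361647776}{7} \approx 1.3374 \cdot 10^{9}$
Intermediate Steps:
$A{\left(S,J \right)} = - \frac{J}{7}$ ($A{\left(S,J \right)} = \frac{\left(J - J\right) - J}{7} = \frac{0 - J}{7} = \frac{\left(-1\right) J}{7} = - \frac{J}{7}$)
$\left(39234 + A{\left(173,-26 \right)}\right) \left(L{\left(-167,-223 \right)} + 34052\right) = \left(39234 - - \frac{26}{7}\right) \left(32 + 34052\right) = \left(39234 + \frac{26}{7}\right) 34084 = \frac{274664}{7} \cdot 34084 = \frac{9361647776}{7}$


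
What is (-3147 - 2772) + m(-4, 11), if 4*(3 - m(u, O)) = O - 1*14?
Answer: -23661/4 ≈ -5915.3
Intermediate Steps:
m(u, O) = 13/2 - O/4 (m(u, O) = 3 - (O - 1*14)/4 = 3 - (O - 14)/4 = 3 - (-14 + O)/4 = 3 + (7/2 - O/4) = 13/2 - O/4)
(-3147 - 2772) + m(-4, 11) = (-3147 - 2772) + (13/2 - 1/4*11) = -5919 + (13/2 - 11/4) = -5919 + 15/4 = -23661/4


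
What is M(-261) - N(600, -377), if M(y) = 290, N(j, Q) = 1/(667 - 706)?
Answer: 11311/39 ≈ 290.03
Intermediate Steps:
N(j, Q) = -1/39 (N(j, Q) = 1/(-39) = -1/39)
M(-261) - N(600, -377) = 290 - 1*(-1/39) = 290 + 1/39 = 11311/39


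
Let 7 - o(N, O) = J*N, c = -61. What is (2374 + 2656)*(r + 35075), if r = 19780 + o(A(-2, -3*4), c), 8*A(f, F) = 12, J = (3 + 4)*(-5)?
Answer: 276219935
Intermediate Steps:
J = -35 (J = 7*(-5) = -35)
A(f, F) = 3/2 (A(f, F) = (⅛)*12 = 3/2)
o(N, O) = 7 + 35*N (o(N, O) = 7 - (-35)*N = 7 + 35*N)
r = 39679/2 (r = 19780 + (7 + 35*(3/2)) = 19780 + (7 + 105/2) = 19780 + 119/2 = 39679/2 ≈ 19840.)
(2374 + 2656)*(r + 35075) = (2374 + 2656)*(39679/2 + 35075) = 5030*(109829/2) = 276219935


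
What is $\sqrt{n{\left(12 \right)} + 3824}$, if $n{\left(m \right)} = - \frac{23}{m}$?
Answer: $\frac{\sqrt{137595}}{6} \approx 61.823$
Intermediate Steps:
$\sqrt{n{\left(12 \right)} + 3824} = \sqrt{- \frac{23}{12} + 3824} = \sqrt{\frac{45865}{12}} = \frac{\sqrt{137595}}{6}$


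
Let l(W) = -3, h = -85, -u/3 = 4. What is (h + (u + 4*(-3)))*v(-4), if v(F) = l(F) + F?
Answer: 763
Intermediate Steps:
u = -12 (u = -3*4 = -12)
v(F) = -3 + F
(h + (u + 4*(-3)))*v(-4) = (-85 + (-12 + 4*(-3)))*(-3 - 4) = (-85 + (-12 - 12))*(-7) = (-85 - 24)*(-7) = -109*(-7) = 763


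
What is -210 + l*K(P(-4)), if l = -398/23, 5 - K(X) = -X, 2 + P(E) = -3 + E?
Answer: -3238/23 ≈ -140.78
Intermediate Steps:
P(E) = -5 + E (P(E) = -2 + (-3 + E) = -5 + E)
K(X) = 5 + X (K(X) = 5 - (-1)*X = 5 + X)
l = -398/23 (l = -398*1/23 = -398/23 ≈ -17.304)
-210 + l*K(P(-4)) = -210 - 398*(5 + (-5 - 4))/23 = -210 - 398*(5 - 9)/23 = -210 - 398/23*(-4) = -210 + 1592/23 = -3238/23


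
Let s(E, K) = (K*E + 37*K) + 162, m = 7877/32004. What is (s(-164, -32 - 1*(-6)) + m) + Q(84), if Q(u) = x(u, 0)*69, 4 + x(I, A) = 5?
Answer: 113078009/32004 ≈ 3533.2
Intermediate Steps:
x(I, A) = 1 (x(I, A) = -4 + 5 = 1)
m = 7877/32004 (m = 7877*(1/32004) = 7877/32004 ≈ 0.24613)
Q(u) = 69 (Q(u) = 1*69 = 69)
s(E, K) = 162 + 37*K + E*K (s(E, K) = (E*K + 37*K) + 162 = (37*K + E*K) + 162 = 162 + 37*K + E*K)
(s(-164, -32 - 1*(-6)) + m) + Q(84) = ((162 + 37*(-32 - 1*(-6)) - 164*(-32 - 1*(-6))) + 7877/32004) + 69 = ((162 + 37*(-32 + 6) - 164*(-32 + 6)) + 7877/32004) + 69 = ((162 + 37*(-26) - 164*(-26)) + 7877/32004) + 69 = ((162 - 962 + 4264) + 7877/32004) + 69 = (3464 + 7877/32004) + 69 = 110869733/32004 + 69 = 113078009/32004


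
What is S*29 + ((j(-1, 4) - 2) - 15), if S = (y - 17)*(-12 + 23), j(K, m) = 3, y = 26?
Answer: 2857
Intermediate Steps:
S = 99 (S = (26 - 17)*(-12 + 23) = 9*11 = 99)
S*29 + ((j(-1, 4) - 2) - 15) = 99*29 + ((3 - 2) - 15) = 2871 + (1 - 15) = 2871 - 14 = 2857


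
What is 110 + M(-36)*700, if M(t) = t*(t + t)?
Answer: 1814510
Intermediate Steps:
M(t) = 2*t² (M(t) = t*(2*t) = 2*t²)
110 + M(-36)*700 = 110 + (2*(-36)²)*700 = 110 + (2*1296)*700 = 110 + 2592*700 = 110 + 1814400 = 1814510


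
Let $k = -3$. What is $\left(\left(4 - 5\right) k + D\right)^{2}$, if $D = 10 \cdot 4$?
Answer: $1849$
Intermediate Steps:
$D = 40$
$\left(\left(4 - 5\right) k + D\right)^{2} = \left(\left(4 - 5\right) \left(-3\right) + 40\right)^{2} = \left(\left(-1\right) \left(-3\right) + 40\right)^{2} = \left(3 + 40\right)^{2} = 43^{2} = 1849$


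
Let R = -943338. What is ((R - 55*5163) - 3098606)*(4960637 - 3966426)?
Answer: -4300866312799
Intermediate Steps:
((R - 55*5163) - 3098606)*(4960637 - 3966426) = ((-943338 - 55*5163) - 3098606)*(4960637 - 3966426) = ((-943338 - 283965) - 3098606)*994211 = (-1227303 - 3098606)*994211 = -4325909*994211 = -4300866312799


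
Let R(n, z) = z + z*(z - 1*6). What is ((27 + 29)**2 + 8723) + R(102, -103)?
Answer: 22983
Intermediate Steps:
R(n, z) = z + z*(-6 + z) (R(n, z) = z + z*(z - 6) = z + z*(-6 + z))
((27 + 29)**2 + 8723) + R(102, -103) = ((27 + 29)**2 + 8723) - 103*(-5 - 103) = (56**2 + 8723) - 103*(-108) = (3136 + 8723) + 11124 = 11859 + 11124 = 22983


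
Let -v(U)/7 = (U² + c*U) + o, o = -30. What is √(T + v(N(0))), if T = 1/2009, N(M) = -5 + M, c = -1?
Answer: √41/287 ≈ 0.022311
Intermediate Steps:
T = 1/2009 ≈ 0.00049776
v(U) = 210 - 7*U² + 7*U (v(U) = -7*((U² - U) - 30) = -7*(-30 + U² - U) = 210 - 7*U² + 7*U)
√(T + v(N(0))) = √(1/2009 + (210 - 7*(-5 + 0)² + 7*(-5 + 0))) = √(1/2009 + (210 - 7*(-5)² + 7*(-5))) = √(1/2009 + (210 - 7*25 - 35)) = √(1/2009 + (210 - 175 - 35)) = √(1/2009 + 0) = √(1/2009) = √41/287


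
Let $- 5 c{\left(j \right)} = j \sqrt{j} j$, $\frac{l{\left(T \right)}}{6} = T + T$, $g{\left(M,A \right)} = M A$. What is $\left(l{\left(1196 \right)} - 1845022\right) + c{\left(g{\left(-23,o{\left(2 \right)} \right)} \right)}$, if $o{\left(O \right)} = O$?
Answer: $-1830670 - \frac{2116 i \sqrt{46}}{5} \approx -1.8307 \cdot 10^{6} - 2870.3 i$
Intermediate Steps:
$g{\left(M,A \right)} = A M$
$l{\left(T \right)} = 12 T$ ($l{\left(T \right)} = 6 \left(T + T\right) = 6 \cdot 2 T = 12 T$)
$c{\left(j \right)} = - \frac{j^{\frac{5}{2}}}{5}$ ($c{\left(j \right)} = - \frac{j \sqrt{j} j}{5} = - \frac{j^{\frac{3}{2}} j}{5} = - \frac{j^{\frac{5}{2}}}{5}$)
$\left(l{\left(1196 \right)} - 1845022\right) + c{\left(g{\left(-23,o{\left(2 \right)} \right)} \right)} = \left(12 \cdot 1196 - 1845022\right) - \frac{\left(2 \left(-23\right)\right)^{\frac{5}{2}}}{5} = \left(14352 - 1845022\right) - \frac{\left(-46\right)^{\frac{5}{2}}}{5} = -1830670 - \frac{2116 i \sqrt{46}}{5}$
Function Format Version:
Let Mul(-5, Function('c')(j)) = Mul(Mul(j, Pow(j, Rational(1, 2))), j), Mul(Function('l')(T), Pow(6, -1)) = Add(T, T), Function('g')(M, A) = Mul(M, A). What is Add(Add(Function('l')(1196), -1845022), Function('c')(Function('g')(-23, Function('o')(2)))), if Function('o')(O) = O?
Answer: Add(-1830670, Mul(Rational(-2116, 5), I, Pow(46, Rational(1, 2)))) ≈ Add(-1.8307e+6, Mul(-2870.3, I))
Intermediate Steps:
Function('g')(M, A) = Mul(A, M)
Function('l')(T) = Mul(12, T) (Function('l')(T) = Mul(6, Add(T, T)) = Mul(6, Mul(2, T)) = Mul(12, T))
Function('c')(j) = Mul(Rational(-1, 5), Pow(j, Rational(5, 2))) (Function('c')(j) = Mul(Rational(-1, 5), Mul(Mul(j, Pow(j, Rational(1, 2))), j)) = Mul(Rational(-1, 5), Mul(Pow(j, Rational(3, 2)), j)) = Mul(Rational(-1, 5), Pow(j, Rational(5, 2))))
Add(Add(Function('l')(1196), -1845022), Function('c')(Function('g')(-23, Function('o')(2)))) = Add(Add(Mul(12, 1196), -1845022), Mul(Rational(-1, 5), Pow(Mul(2, -23), Rational(5, 2)))) = Add(Add(14352, -1845022), Mul(Rational(-1, 5), Pow(-46, Rational(5, 2)))) = Add(-1830670, Mul(Rational(-1, 5), Mul(2116, I, Pow(46, Rational(1, 2))))) = Add(-1830670, Mul(Rational(-2116, 5), I, Pow(46, Rational(1, 2))))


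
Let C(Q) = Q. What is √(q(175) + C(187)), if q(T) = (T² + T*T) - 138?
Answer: 21*√139 ≈ 247.59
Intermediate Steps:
q(T) = -138 + 2*T² (q(T) = (T² + T²) - 138 = 2*T² - 138 = -138 + 2*T²)
√(q(175) + C(187)) = √((-138 + 2*175²) + 187) = √((-138 + 2*30625) + 187) = √((-138 + 61250) + 187) = √(61112 + 187) = √61299 = 21*√139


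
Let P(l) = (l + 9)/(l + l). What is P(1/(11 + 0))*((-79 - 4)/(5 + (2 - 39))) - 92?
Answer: 603/16 ≈ 37.688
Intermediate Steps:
P(l) = (9 + l)/(2*l) (P(l) = (9 + l)/((2*l)) = (9 + l)*(1/(2*l)) = (9 + l)/(2*l))
P(1/(11 + 0))*((-79 - 4)/(5 + (2 - 39))) - 92 = ((9 + 1/(11 + 0))/(2*(1/(11 + 0))))*((-79 - 4)/(5 + (2 - 39))) - 92 = ((9 + 1/11)/(2*(1/11)))*(-83/(5 - 37)) - 92 = ((9 + 1/11)/(2*(1/11)))*(-83/(-32)) - 92 = ((½)*11*(100/11))*(-83*(-1/32)) - 92 = 50*(83/32) - 92 = 2075/16 - 92 = 603/16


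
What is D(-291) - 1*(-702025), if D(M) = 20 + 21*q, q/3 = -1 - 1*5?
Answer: 701667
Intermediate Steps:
q = -18 (q = 3*(-1 - 1*5) = 3*(-1 - 5) = 3*(-6) = -18)
D(M) = -358 (D(M) = 20 + 21*(-18) = 20 - 378 = -358)
D(-291) - 1*(-702025) = -358 - 1*(-702025) = -358 + 702025 = 701667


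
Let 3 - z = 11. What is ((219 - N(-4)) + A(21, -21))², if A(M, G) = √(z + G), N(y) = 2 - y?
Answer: (213 + I*√29)² ≈ 45340.0 + 2294.1*I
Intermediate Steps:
z = -8 (z = 3 - 1*11 = 3 - 11 = -8)
A(M, G) = √(-8 + G)
((219 - N(-4)) + A(21, -21))² = ((219 - (2 - 1*(-4))) + √(-8 - 21))² = ((219 - (2 + 4)) + √(-29))² = ((219 - 1*6) + I*√29)² = ((219 - 6) + I*√29)² = (213 + I*√29)²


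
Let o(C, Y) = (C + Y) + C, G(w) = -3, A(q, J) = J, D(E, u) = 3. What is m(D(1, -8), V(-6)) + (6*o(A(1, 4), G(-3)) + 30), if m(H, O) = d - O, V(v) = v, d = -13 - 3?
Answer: 50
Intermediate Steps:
d = -16
m(H, O) = -16 - O
o(C, Y) = Y + 2*C
m(D(1, -8), V(-6)) + (6*o(A(1, 4), G(-3)) + 30) = (-16 - 1*(-6)) + (6*(-3 + 2*4) + 30) = (-16 + 6) + (6*(-3 + 8) + 30) = -10 + (6*5 + 30) = -10 + (30 + 30) = -10 + 60 = 50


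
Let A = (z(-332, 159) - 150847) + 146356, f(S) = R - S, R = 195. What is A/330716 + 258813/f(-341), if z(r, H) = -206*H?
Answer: 21393409197/44315944 ≈ 482.75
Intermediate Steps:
f(S) = 195 - S
A = -37245 (A = (-206*159 - 150847) + 146356 = (-32754 - 150847) + 146356 = -183601 + 146356 = -37245)
A/330716 + 258813/f(-341) = -37245/330716 + 258813/(195 - 1*(-341)) = -37245*1/330716 + 258813/(195 + 341) = -37245/330716 + 258813/536 = 21393409197/44315944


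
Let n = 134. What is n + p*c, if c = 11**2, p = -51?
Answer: -6037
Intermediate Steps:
c = 121
n + p*c = 134 - 51*121 = 134 - 6171 = -6037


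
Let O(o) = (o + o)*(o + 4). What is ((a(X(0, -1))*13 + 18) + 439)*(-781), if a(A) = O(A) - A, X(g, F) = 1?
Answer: -448294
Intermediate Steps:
O(o) = 2*o*(4 + o) (O(o) = (2*o)*(4 + o) = 2*o*(4 + o))
a(A) = -A + 2*A*(4 + A) (a(A) = 2*A*(4 + A) - A = -A + 2*A*(4 + A))
((a(X(0, -1))*13 + 18) + 439)*(-781) = (((1*(7 + 2*1))*13 + 18) + 439)*(-781) = (((1*(7 + 2))*13 + 18) + 439)*(-781) = (((1*9)*13 + 18) + 439)*(-781) = ((9*13 + 18) + 439)*(-781) = ((117 + 18) + 439)*(-781) = (135 + 439)*(-781) = 574*(-781) = -448294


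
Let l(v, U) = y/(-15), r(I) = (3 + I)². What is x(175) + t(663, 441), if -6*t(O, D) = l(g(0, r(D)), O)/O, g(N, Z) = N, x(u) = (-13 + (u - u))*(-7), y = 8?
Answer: 2714989/29835 ≈ 91.000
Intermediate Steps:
x(u) = 91 (x(u) = (-13 + 0)*(-7) = -13*(-7) = 91)
l(v, U) = -8/15 (l(v, U) = 8/(-15) = 8*(-1/15) = -8/15)
t(O, D) = 4/(45*O) (t(O, D) = -(-4)/(45*O) = 4/(45*O))
x(175) + t(663, 441) = 91 + (4/45)/663 = 91 + (4/45)*(1/663) = 91 + 4/29835 = 2714989/29835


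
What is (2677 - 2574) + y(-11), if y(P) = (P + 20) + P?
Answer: 101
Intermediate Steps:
y(P) = 20 + 2*P (y(P) = (20 + P) + P = 20 + 2*P)
(2677 - 2574) + y(-11) = (2677 - 2574) + (20 + 2*(-11)) = 103 + (20 - 22) = 103 - 2 = 101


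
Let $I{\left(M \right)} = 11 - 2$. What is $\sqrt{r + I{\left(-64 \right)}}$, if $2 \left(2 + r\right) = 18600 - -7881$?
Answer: $\frac{\sqrt{52990}}{2} \approx 115.1$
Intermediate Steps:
$I{\left(M \right)} = 9$ ($I{\left(M \right)} = 11 - 2 = 9$)
$r = \frac{26477}{2}$ ($r = -2 + \frac{18600 - -7881}{2} = -2 + \frac{18600 + 7881}{2} = -2 + \frac{1}{2} \cdot 26481 = -2 + \frac{26481}{2} = \frac{26477}{2} \approx 13239.0$)
$\sqrt{r + I{\left(-64 \right)}} = \sqrt{\frac{26477}{2} + 9} = \sqrt{\frac{26495}{2}} = \frac{\sqrt{52990}}{2}$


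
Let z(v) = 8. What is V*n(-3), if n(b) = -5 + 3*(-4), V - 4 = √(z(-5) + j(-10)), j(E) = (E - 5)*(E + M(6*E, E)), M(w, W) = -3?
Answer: -68 - 17*√203 ≈ -310.21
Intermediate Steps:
j(E) = (-5 + E)*(-3 + E) (j(E) = (E - 5)*(E - 3) = (-5 + E)*(-3 + E))
V = 4 + √203 (V = 4 + √(8 + (15 + (-10)² - 8*(-10))) = 4 + √(8 + (15 + 100 + 80)) = 4 + √(8 + 195) = 4 + √203 ≈ 18.248)
n(b) = -17 (n(b) = -5 - 12 = -17)
V*n(-3) = (4 + √203)*(-17) = -68 - 17*√203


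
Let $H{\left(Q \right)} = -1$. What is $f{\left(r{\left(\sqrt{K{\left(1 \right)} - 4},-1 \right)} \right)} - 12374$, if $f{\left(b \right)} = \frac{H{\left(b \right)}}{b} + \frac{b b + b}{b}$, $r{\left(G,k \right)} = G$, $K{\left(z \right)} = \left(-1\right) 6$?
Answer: $-12373 + \frac{11 i \sqrt{10}}{10} \approx -12373.0 + 3.4785 i$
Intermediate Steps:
$K{\left(z \right)} = -6$
$f{\left(b \right)} = - \frac{1}{b} + \frac{b + b^{2}}{b}$ ($f{\left(b \right)} = - \frac{1}{b} + \frac{b b + b}{b} = - \frac{1}{b} + \frac{b^{2} + b}{b} = - \frac{1}{b} + \frac{b + b^{2}}{b}$)
$f{\left(r{\left(\sqrt{K{\left(1 \right)} - 4},-1 \right)} \right)} - 12374 = \left(1 + \sqrt{-6 - 4} - \frac{1}{\sqrt{-6 - 4}}\right) - 12374 = \left(1 + \sqrt{-10} - \frac{1}{\sqrt{-10}}\right) - 12374 = \left(1 + i \sqrt{10} - \frac{1}{i \sqrt{10}}\right) - 12374 = \left(1 + i \sqrt{10} - - \frac{i \sqrt{10}}{10}\right) - 12374 = \left(1 + i \sqrt{10} + \frac{i \sqrt{10}}{10}\right) - 12374 = \left(1 + \frac{11 i \sqrt{10}}{10}\right) - 12374 = -12373 + \frac{11 i \sqrt{10}}{10}$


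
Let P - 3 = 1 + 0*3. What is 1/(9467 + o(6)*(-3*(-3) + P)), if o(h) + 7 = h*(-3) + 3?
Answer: 1/9181 ≈ 0.00010892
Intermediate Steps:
o(h) = -4 - 3*h (o(h) = -7 + (h*(-3) + 3) = -7 + (-3*h + 3) = -7 + (3 - 3*h) = -4 - 3*h)
P = 4 (P = 3 + (1 + 0*3) = 3 + (1 + 0) = 3 + 1 = 4)
1/(9467 + o(6)*(-3*(-3) + P)) = 1/(9467 + (-4 - 3*6)*(-3*(-3) + 4)) = 1/(9467 + (-4 - 18)*(9 + 4)) = 1/(9467 - 22*13) = 1/(9467 - 286) = 1/9181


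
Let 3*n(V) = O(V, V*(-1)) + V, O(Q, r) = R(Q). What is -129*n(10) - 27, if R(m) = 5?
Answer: -672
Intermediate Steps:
O(Q, r) = 5
n(V) = 5/3 + V/3 (n(V) = (5 + V)/3 = 5/3 + V/3)
-129*n(10) - 27 = -129*(5/3 + (⅓)*10) - 27 = -129*(5/3 + 10/3) - 27 = -129*5 - 27 = -645 - 27 = -672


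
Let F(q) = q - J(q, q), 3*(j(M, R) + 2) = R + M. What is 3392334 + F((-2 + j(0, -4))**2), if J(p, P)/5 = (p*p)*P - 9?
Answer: 2389178947/729 ≈ 3.2773e+6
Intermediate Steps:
j(M, R) = -2 + M/3 + R/3 (j(M, R) = -2 + (R + M)/3 = -2 + (M + R)/3 = -2 + (M/3 + R/3) = -2 + M/3 + R/3)
J(p, P) = -45 + 5*P*p**2 (J(p, P) = 5*((p*p)*P - 9) = 5*(p**2*P - 9) = 5*(P*p**2 - 9) = 5*(-9 + P*p**2) = -45 + 5*P*p**2)
F(q) = 45 + q - 5*q**3 (F(q) = q - (-45 + 5*q*q**2) = q - (-45 + 5*q**3) = q + (45 - 5*q**3) = 45 + q - 5*q**3)
3392334 + F((-2 + j(0, -4))**2) = 3392334 + (45 + (-2 + (-2 + (1/3)*0 + (1/3)*(-4)))**2 - 5*(-2 + (-2 + (1/3)*0 + (1/3)*(-4)))**6) = 3392334 + (45 + (-2 + (-2 + 0 - 4/3))**2 - 5*(-2 + (-2 + 0 - 4/3))**6) = 3392334 + (45 + (-2 - 10/3)**2 - 5*(-2 - 10/3)**6) = 3392334 + (45 + (-16/3)**2 - 5*((-16/3)**2)**3) = 3392334 + (45 + 256/9 - 5*(256/9)**3) = 3392334 + (45 + 256/9 - 5*16777216/729) = 3392334 + (45 + 256/9 - 83886080/729) = 3392334 - 83832539/729 = 2389178947/729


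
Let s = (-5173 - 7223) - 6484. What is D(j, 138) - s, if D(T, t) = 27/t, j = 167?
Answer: 868489/46 ≈ 18880.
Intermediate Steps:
s = -18880 (s = -12396 - 6484 = -18880)
D(j, 138) - s = 27/138 - 1*(-18880) = 27*(1/138) + 18880 = 9/46 + 18880 = 868489/46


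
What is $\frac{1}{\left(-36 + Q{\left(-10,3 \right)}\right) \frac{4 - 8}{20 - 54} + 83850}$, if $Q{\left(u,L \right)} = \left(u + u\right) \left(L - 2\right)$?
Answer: $\frac{17}{1425338} \approx 1.1927 \cdot 10^{-5}$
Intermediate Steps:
$Q{\left(u,L \right)} = 2 u \left(-2 + L\right)$
$\frac{1}{\left(-36 + Q{\left(-10,3 \right)}\right) \frac{4 - 8}{20 - 54} + 83850} = \frac{1}{\left(-36 + 2 \left(-10\right) \left(-2 + 3\right)\right) \frac{4 - 8}{20 - 54} + 83850} = \frac{1}{\left(-36 + 2 \left(-10\right) 1\right) \left(- \frac{4}{-34}\right) + 83850} = \frac{1}{\left(-36 - 20\right) \left(\left(-4\right) \left(- \frac{1}{34}\right)\right) + 83850} = \frac{1}{\left(-56\right) \frac{2}{17} + 83850} = \frac{1}{- \frac{112}{17} + 83850} = \frac{1}{\frac{1425338}{17}} = \frac{17}{1425338}$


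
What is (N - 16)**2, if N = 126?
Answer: 12100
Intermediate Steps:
(N - 16)**2 = (126 - 16)**2 = 110**2 = 12100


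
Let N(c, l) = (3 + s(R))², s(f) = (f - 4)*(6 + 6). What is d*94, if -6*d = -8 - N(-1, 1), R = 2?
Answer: 21103/3 ≈ 7034.3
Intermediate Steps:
s(f) = -48 + 12*f (s(f) = (-4 + f)*12 = -48 + 12*f)
N(c, l) = 441 (N(c, l) = (3 + (-48 + 12*2))² = (3 + (-48 + 24))² = (3 - 24)² = (-21)² = 441)
d = 449/6 (d = -(-8 - 1*441)/6 = -(-8 - 441)/6 = -⅙*(-449) = 449/6 ≈ 74.833)
d*94 = (449/6)*94 = 21103/3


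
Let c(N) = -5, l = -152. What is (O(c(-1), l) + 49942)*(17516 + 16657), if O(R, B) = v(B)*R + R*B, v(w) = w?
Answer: 1758610926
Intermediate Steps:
O(R, B) = 2*B*R (O(R, B) = B*R + R*B = B*R + B*R = 2*B*R)
(O(c(-1), l) + 49942)*(17516 + 16657) = (2*(-152)*(-5) + 49942)*(17516 + 16657) = (1520 + 49942)*34173 = 51462*34173 = 1758610926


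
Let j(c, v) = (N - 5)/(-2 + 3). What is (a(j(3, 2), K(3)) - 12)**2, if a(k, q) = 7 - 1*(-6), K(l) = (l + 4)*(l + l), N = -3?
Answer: 1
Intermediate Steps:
j(c, v) = -8 (j(c, v) = (-3 - 5)/(-2 + 3) = -8/1 = -8*1 = -8)
K(l) = 2*l*(4 + l) (K(l) = (4 + l)*(2*l) = 2*l*(4 + l))
a(k, q) = 13 (a(k, q) = 7 + 6 = 13)
(a(j(3, 2), K(3)) - 12)**2 = (13 - 12)**2 = 1**2 = 1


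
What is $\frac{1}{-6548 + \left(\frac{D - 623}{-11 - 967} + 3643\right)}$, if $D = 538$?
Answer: $- \frac{978}{2841005} \approx -0.00034424$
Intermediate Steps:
$\frac{1}{-6548 + \left(\frac{D - 623}{-11 - 967} + 3643\right)} = \frac{1}{-6548 + \left(\frac{538 - 623}{-11 - 967} + 3643\right)} = \frac{1}{-6548 + \left(- \frac{85}{-978} + 3643\right)} = \frac{1}{-6548 + \left(\left(-85\right) \left(- \frac{1}{978}\right) + 3643\right)} = \frac{1}{-6548 + \left(\frac{85}{978} + 3643\right)} = \frac{1}{-6548 + \frac{3562939}{978}} = \frac{1}{- \frac{2841005}{978}} = - \frac{978}{2841005}$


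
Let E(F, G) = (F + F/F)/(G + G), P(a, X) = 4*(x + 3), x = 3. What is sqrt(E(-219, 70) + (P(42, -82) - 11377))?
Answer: I*sqrt(55637330)/70 ≈ 106.56*I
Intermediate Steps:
P(a, X) = 24 (P(a, X) = 4*(3 + 3) = 4*6 = 24)
E(F, G) = (1 + F)/(2*G) (E(F, G) = (F + 1)/((2*G)) = (1 + F)*(1/(2*G)) = (1 + F)/(2*G))
sqrt(E(-219, 70) + (P(42, -82) - 11377)) = sqrt((1/2)*(1 - 219)/70 + (24 - 11377)) = sqrt((1/2)*(1/70)*(-218) - 11353) = sqrt(-109/70 - 11353) = sqrt(-794819/70) = I*sqrt(55637330)/70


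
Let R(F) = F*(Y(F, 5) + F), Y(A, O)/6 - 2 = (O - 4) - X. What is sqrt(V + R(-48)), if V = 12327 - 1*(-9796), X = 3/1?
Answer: sqrt(24427) ≈ 156.29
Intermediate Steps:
X = 3 (X = 3*1 = 3)
V = 22123 (V = 12327 + 9796 = 22123)
Y(A, O) = -30 + 6*O (Y(A, O) = 12 + 6*((O - 4) - 1*3) = 12 + 6*((-4 + O) - 3) = 12 + 6*(-7 + O) = 12 + (-42 + 6*O) = -30 + 6*O)
R(F) = F**2 (R(F) = F*((-30 + 6*5) + F) = F*((-30 + 30) + F) = F*(0 + F) = F*F = F**2)
sqrt(V + R(-48)) = sqrt(22123 + (-48)**2) = sqrt(22123 + 2304) = sqrt(24427)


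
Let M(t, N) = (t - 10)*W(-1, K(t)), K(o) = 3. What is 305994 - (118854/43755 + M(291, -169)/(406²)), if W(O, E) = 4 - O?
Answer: 735643740597067/2404133060 ≈ 3.0599e+5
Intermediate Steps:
M(t, N) = -50 + 5*t (M(t, N) = (t - 10)*(4 - 1*(-1)) = (-10 + t)*(4 + 1) = (-10 + t)*5 = -50 + 5*t)
305994 - (118854/43755 + M(291, -169)/(406²)) = 305994 - (118854/43755 + (-50 + 5*291)/(406²)) = 305994 - (118854*(1/43755) + (-50 + 1455)/164836) = 305994 - (39618/14585 + 1405*(1/164836)) = 305994 - (39618/14585 + 1405/164836) = 305994 - 1*6550964573/2404133060 = 305994 - 6550964573/2404133060 = 735643740597067/2404133060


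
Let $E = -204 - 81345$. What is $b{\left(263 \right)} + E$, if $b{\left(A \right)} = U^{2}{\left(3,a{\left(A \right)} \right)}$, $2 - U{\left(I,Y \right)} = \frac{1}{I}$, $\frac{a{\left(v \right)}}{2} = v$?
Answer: $- \frac{733916}{9} \approx -81546.0$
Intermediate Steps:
$a{\left(v \right)} = 2 v$
$U{\left(I,Y \right)} = 2 - \frac{1}{I}$
$b{\left(A \right)} = \frac{25}{9}$ ($b{\left(A \right)} = \left(2 - \frac{1}{3}\right)^{2} = \left(\frac{5}{3}\right)^{2} = \frac{25}{9}$)
$E = -81549$ ($E = -204 - 81345 = -81549$)
$b{\left(263 \right)} + E = \frac{25}{9} - 81549 = - \frac{733916}{9}$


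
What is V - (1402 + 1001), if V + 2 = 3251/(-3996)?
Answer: -9613631/3996 ≈ -2405.8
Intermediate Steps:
V = -11243/3996 (V = -2 + 3251/(-3996) = -2 + 3251*(-1/3996) = -2 - 3251/3996 = -11243/3996 ≈ -2.8136)
V - (1402 + 1001) = -11243/3996 - (1402 + 1001) = -11243/3996 - 1*2403 = -11243/3996 - 2403 = -9613631/3996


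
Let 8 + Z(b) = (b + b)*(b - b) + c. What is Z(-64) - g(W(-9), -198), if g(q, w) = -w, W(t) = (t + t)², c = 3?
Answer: -203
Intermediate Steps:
W(t) = 4*t² (W(t) = (2*t)² = 4*t²)
Z(b) = -5 (Z(b) = -8 + ((b + b)*(b - b) + 3) = -8 + ((2*b)*0 + 3) = -8 + (0 + 3) = -8 + 3 = -5)
Z(-64) - g(W(-9), -198) = -5 - (-1)*(-198) = -5 - 1*198 = -5 - 198 = -203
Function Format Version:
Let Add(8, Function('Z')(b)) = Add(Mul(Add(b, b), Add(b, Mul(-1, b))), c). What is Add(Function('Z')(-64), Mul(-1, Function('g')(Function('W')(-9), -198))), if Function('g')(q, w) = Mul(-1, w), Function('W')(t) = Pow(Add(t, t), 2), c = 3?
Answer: -203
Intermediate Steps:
Function('W')(t) = Mul(4, Pow(t, 2)) (Function('W')(t) = Pow(Mul(2, t), 2) = Mul(4, Pow(t, 2)))
Function('Z')(b) = -5 (Function('Z')(b) = Add(-8, Add(Mul(Add(b, b), Add(b, Mul(-1, b))), 3)) = Add(-8, Add(Mul(Mul(2, b), 0), 3)) = Add(-8, Add(0, 3)) = Add(-8, 3) = -5)
Add(Function('Z')(-64), Mul(-1, Function('g')(Function('W')(-9), -198))) = Add(-5, Mul(-1, Mul(-1, -198))) = Add(-5, Mul(-1, 198)) = Add(-5, -198) = -203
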